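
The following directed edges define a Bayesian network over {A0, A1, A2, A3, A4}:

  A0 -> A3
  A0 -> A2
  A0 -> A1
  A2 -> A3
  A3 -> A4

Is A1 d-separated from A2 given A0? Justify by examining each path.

Enumerating the 2 paths from A1 to A2 and testing each for blocking by {A0}:
  1. A1 ← A0 → A2 — A0:fork[blocks] ⇒ blocked
  2. A1 ← A0 → A3 ← A2 — A0:fork[blocks]; A3:collider[blocks] ⇒ blocked
All paths are blocked; A1 ⊥ A2 | {A0} holds.

Yes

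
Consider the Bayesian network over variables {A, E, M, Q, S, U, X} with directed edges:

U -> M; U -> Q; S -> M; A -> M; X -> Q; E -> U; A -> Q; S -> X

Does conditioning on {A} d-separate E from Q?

We examine all 3 paths between E and Q:
  1. E → U → M ← A → Q — U:chain[open]; M:collider[blocks]; A:fork[blocks] ⇒ blocked
  2. E → U → M ← S → X → Q — U:chain[open]; M:collider[blocks]; S:fork[open]; X:chain[open] ⇒ blocked
  3. E → U → Q — U:chain[open] ⇒ active
Since the path E → U → Q is active, E and Q are not d-separated given {A}.

No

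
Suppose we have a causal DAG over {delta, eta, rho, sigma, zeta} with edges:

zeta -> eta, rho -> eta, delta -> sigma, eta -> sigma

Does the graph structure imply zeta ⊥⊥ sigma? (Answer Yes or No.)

There is one path between zeta and sigma:
  1. zeta → eta → sigma — eta:chain[open] ⇒ active
Since the path zeta → eta → sigma is active, zeta and sigma are not d-separated given ∅.

No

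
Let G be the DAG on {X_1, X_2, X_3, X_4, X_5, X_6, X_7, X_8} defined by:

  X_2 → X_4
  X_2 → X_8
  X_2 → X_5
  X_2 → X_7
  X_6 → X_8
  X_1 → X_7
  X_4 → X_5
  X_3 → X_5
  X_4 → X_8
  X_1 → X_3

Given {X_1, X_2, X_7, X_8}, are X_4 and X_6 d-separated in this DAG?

There are 4 undirected paths between X_4 and X_6; checking each against the conditioning set {X_1, X_2, X_7, X_8}:
Path 1: X_4 ← X_2 → X_8 ← X_6
  X_2 is a fork here and X_2 is conditioned on, so the path is blocked at X_2.
Path 2: X_4 → X_5 ← X_2 → X_8 ← X_6
  X_5 is a collider here and neither X_5 nor any of its descendants is conditioned on, so the collider stays closed — the path is blocked at X_5.
Path 3: X_4 → X_5 ← X_3 ← X_1 → X_7 ← X_2 → X_8 ← X_6
  X_5 is a collider here and neither X_5 nor any of its descendants is conditioned on, so the collider stays closed — the path is blocked at X_5.
Path 4: X_4 → X_8 ← X_6
  X_8 is a collider and X_8 is conditioned on, which opens it — no node blocks this path, so it is active.
Because an active path exists, X_4 and X_6 are not d-separated.

No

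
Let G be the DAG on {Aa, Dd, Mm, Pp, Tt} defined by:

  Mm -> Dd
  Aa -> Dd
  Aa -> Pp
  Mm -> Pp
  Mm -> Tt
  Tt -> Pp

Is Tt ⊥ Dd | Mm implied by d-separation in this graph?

There are 4 undirected paths between Tt and Dd; checking each against the conditioning set {Mm}:
Path 1: Tt → Pp ← Aa → Dd
  Pp is a collider here and neither Pp nor any of its descendants is conditioned on, so the collider stays closed — the path is blocked at Pp.
Path 2: Tt → Pp ← Mm → Dd
  Pp is a collider here and neither Pp nor any of its descendants is conditioned on, so the collider stays closed — the path is blocked at Pp.
Path 3: Tt ← Mm → Pp ← Aa → Dd
  Mm is a fork here and Mm is conditioned on, so the path is blocked at Mm.
Path 4: Tt ← Mm → Dd
  Mm is a fork here and Mm is conditioned on, so the path is blocked at Mm.
Every path is blocked, so Tt and Dd are d-separated given {Mm}.

Yes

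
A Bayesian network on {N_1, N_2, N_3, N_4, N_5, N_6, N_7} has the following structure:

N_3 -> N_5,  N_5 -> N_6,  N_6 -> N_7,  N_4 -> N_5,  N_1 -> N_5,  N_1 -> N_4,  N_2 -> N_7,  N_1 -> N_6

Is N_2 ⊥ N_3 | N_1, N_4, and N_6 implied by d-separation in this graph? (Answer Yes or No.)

There are 3 undirected paths between N_2 and N_3; checking each against the conditioning set {N_1, N_4, N_6}:
Path 1: N_2 → N_7 ← N_6 ← N_5 ← N_3
  N_7 is a collider here and neither N_7 nor any of its descendants is conditioned on, so the collider stays closed — the path is blocked at N_7.
Path 2: N_2 → N_7 ← N_6 ← N_1 → N_5 ← N_3
  N_7 is a collider here and neither N_7 nor any of its descendants is conditioned on, so the collider stays closed — the path is blocked at N_7.
Path 3: N_2 → N_7 ← N_6 ← N_1 → N_4 → N_5 ← N_3
  N_7 is a collider here and neither N_7 nor any of its descendants is conditioned on, so the collider stays closed — the path is blocked at N_7.
Every path is blocked, so N_2 and N_3 are d-separated given {N_1, N_4, N_6}.

Yes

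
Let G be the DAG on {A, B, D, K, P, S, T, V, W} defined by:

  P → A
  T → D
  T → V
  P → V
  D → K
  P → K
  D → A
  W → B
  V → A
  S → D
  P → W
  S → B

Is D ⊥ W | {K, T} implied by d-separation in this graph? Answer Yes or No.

No

6 paths connect D and W; each must be blocked for d-separation to hold:
  1. D → A ← P → W — A:collider[blocks]; P:fork[open] ⇒ blocked
  2. D → A ← V ← P → W — A:collider[blocks]; V:chain[open]; P:fork[open] ⇒ blocked
  3. D ← S → B ← W — S:fork[open]; B:collider[blocks] ⇒ blocked
  4. D ← T → V → A ← P → W — T:fork[blocks]; V:chain[open]; A:collider[blocks]; P:fork[open] ⇒ blocked
  5. D ← T → V ← P → W — T:fork[blocks]; V:collider[blocks]; P:fork[open] ⇒ blocked
  6. D → K ← P → W — K:collider[open]; P:fork[open] ⇒ active
Because an active path exists, D and W are not d-separated.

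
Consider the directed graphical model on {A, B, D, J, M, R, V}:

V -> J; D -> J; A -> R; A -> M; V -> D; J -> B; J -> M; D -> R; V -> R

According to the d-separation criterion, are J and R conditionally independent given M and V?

There are 5 undirected paths between J and R; checking each against the conditioning set {M, V}:
  1. J ← D ← V → R — D:chain[open]; V:fork[blocks] ⇒ blocked
  2. J ← D → R — D:fork[open] ⇒ active
  3. J ← V → D → R — V:fork[blocks]; D:chain[open] ⇒ blocked
  4. J ← V → R — V:fork[blocks] ⇒ blocked
  5. J → M ← A → R — M:collider[open]; A:fork[open] ⇒ active
At least one path is unblocked, so d-separation fails.

No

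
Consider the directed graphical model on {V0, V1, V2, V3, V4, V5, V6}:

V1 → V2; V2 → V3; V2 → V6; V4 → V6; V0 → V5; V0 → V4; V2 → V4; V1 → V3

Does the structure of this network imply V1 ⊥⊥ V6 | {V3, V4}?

4 paths connect V1 and V6; each must be blocked for d-separation to hold:
Path 1: V1 → V3 ← V2 → V4 → V6
  V4 is a chain here and V4 is conditioned on, so the path is blocked at V4.
Path 2: V1 → V3 ← V2 → V6
  V3 is a collider and V3 is conditioned on, which opens it; V2 is a fork and V2 is not conditioned on — no node blocks this path, so it is active.
Path 3: V1 → V2 → V4 → V6
  V4 is a chain here and V4 is conditioned on, so the path is blocked at V4.
Path 4: V1 → V2 → V6
  V2 is a chain and V2 is not conditioned on — no node blocks this path, so it is active.
Since the path V1 → V3 ← V2 → V6 is active, V1 and V6 are not d-separated given {V3, V4}.

No — V1 and V6 are not d-separated given {V3, V4}.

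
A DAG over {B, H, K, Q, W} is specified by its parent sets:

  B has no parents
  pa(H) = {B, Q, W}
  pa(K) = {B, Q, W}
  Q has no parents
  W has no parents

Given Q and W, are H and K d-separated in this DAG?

No — H and K are not d-separated given {Q, W}.

We examine all 3 paths between H and K:
Path 1: H ← B → K
  B is a fork and B is not conditioned on — no node blocks this path, so it is active.
Path 2: H ← Q → K
  Q is a fork here and Q is conditioned on, so the path is blocked at Q.
Path 3: H ← W → K
  W is a fork here and W is conditioned on, so the path is blocked at W.
Since the path H ← B → K is active, H and K are not d-separated given {Q, W}.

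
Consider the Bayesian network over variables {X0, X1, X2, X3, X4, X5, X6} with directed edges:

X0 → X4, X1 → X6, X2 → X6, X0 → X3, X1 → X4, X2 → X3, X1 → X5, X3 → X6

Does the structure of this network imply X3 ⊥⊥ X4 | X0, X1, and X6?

Yes

We examine all 3 paths between X3 and X4:
Path 1: X3 ← X0 → X4
  X0 is a fork here and X0 is conditioned on, so the path is blocked at X0.
Path 2: X3 ← X2 → X6 ← X1 → X4
  X1 is a fork here and X1 is conditioned on, so the path is blocked at X1.
Path 3: X3 → X6 ← X1 → X4
  X1 is a fork here and X1 is conditioned on, so the path is blocked at X1.
All paths are blocked; X3 ⊥ X4 | {X0, X1, X6} holds.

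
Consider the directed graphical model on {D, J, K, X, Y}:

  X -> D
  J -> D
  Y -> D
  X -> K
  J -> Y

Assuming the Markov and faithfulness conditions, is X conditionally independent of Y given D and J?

We examine all 2 paths between X and Y:
Path 1: X → D ← J → Y
  J is a fork here and J is conditioned on, so the path is blocked at J.
Path 2: X → D ← Y
  D is a collider and D is conditioned on, which opens it — no node blocks this path, so it is active.
At least one path is unblocked, so d-separation fails.

No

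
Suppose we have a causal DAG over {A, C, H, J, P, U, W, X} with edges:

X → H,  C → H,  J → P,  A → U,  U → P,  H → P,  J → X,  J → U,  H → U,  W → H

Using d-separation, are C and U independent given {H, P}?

No

5 paths connect C and U; each must be blocked for d-separation to hold:
Path 1: C → H ← X ← J → U
  H is a collider and H is conditioned on, which opens it; X is a chain and X is not conditioned on; J is a fork and J is not conditioned on — no node blocks this path, so it is active.
Path 2: C → H ← X ← J → P ← U
  H is a collider and H is conditioned on, which opens it; X is a chain and X is not conditioned on; J is a fork and J is not conditioned on; P is a collider and P is conditioned on, which opens it — no node blocks this path, so it is active.
Path 3: C → H → U
  H is a chain here and H is conditioned on, so the path is blocked at H.
Path 4: C → H → P ← J → U
  H is a chain here and H is conditioned on, so the path is blocked at H.
Path 5: C → H → P ← U
  H is a chain here and H is conditioned on, so the path is blocked at H.
Since the path C → H ← X ← J → U is active, C and U are not d-separated given {H, P}.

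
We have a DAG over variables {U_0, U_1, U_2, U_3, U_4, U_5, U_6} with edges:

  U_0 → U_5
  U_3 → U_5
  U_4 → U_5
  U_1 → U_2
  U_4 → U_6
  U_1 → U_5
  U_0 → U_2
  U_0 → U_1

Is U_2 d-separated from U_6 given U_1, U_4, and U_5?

4 paths connect U_2 and U_6; each must be blocked for d-separation to hold:
  1. U_2 ← U_1 → U_5 ← U_4 → U_6 — U_1:fork[blocks]; U_5:collider[open]; U_4:fork[blocks] ⇒ blocked
  2. U_2 ← U_1 ← U_0 → U_5 ← U_4 → U_6 — U_1:chain[blocks]; U_0:fork[open]; U_5:collider[open]; U_4:fork[blocks] ⇒ blocked
  3. U_2 ← U_0 → U_1 → U_5 ← U_4 → U_6 — U_0:fork[open]; U_1:chain[blocks]; U_5:collider[open]; U_4:fork[blocks] ⇒ blocked
  4. U_2 ← U_0 → U_5 ← U_4 → U_6 — U_0:fork[open]; U_5:collider[open]; U_4:fork[blocks] ⇒ blocked
All paths are blocked; U_2 ⊥ U_6 | {U_1, U_4, U_5} holds.

Yes — U_2 and U_6 are d-separated given {U_1, U_4, U_5}.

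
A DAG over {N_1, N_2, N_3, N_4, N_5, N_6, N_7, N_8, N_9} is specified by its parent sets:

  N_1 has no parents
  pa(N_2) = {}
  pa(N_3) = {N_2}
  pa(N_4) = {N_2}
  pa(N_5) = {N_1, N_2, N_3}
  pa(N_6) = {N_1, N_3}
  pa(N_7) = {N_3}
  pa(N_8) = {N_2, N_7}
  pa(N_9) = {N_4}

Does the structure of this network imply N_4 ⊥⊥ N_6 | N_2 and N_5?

Yes

There are 6 undirected paths between N_4 and N_6; checking each against the conditioning set {N_2, N_5}:
  1. N_4 ← N_2 → N_3 → N_5 ← N_1 → N_6 — N_2:fork[blocks]; N_3:chain[open]; N_5:collider[open]; N_1:fork[open] ⇒ blocked
  2. N_4 ← N_2 → N_3 → N_6 — N_2:fork[blocks]; N_3:chain[open] ⇒ blocked
  3. N_4 ← N_2 → N_5 ← N_3 → N_6 — N_2:fork[blocks]; N_5:collider[open]; N_3:fork[open] ⇒ blocked
  4. N_4 ← N_2 → N_5 ← N_1 → N_6 — N_2:fork[blocks]; N_5:collider[open]; N_1:fork[open] ⇒ blocked
  5. N_4 ← N_2 → N_8 ← N_7 ← N_3 → N_5 ← N_1 → N_6 — N_2:fork[blocks]; N_8:collider[blocks]; N_7:chain[open]; N_3:fork[open]; N_5:collider[open]; N_1:fork[open] ⇒ blocked
  6. N_4 ← N_2 → N_8 ← N_7 ← N_3 → N_6 — N_2:fork[blocks]; N_8:collider[blocks]; N_7:chain[open]; N_3:fork[open] ⇒ blocked
Every path is blocked, so N_4 and N_6 are d-separated given {N_2, N_5}.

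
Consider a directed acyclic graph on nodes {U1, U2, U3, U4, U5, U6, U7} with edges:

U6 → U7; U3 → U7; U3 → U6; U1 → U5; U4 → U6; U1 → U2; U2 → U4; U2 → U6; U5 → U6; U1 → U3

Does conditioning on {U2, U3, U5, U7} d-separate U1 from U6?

Yes

Enumerating the 5 paths from U1 to U6 and testing each for blocking by {U2, U3, U5, U7}:
Path 1: U1 → U2 → U4 → U6
  U2 is a chain here and U2 is conditioned on, so the path is blocked at U2.
Path 2: U1 → U2 → U6
  U2 is a chain here and U2 is conditioned on, so the path is blocked at U2.
Path 3: U1 → U3 → U7 ← U6
  U3 is a chain here and U3 is conditioned on, so the path is blocked at U3.
Path 4: U1 → U3 → U6
  U3 is a chain here and U3 is conditioned on, so the path is blocked at U3.
Path 5: U1 → U5 → U6
  U5 is a chain here and U5 is conditioned on, so the path is blocked at U5.
All paths are blocked; U1 ⊥ U6 | {U2, U3, U5, U7} holds.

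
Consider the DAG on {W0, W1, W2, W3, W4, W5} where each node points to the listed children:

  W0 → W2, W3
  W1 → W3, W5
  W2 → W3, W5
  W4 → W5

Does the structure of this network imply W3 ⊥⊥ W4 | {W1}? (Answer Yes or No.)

Yes — W3 and W4 are d-separated given {W1}.

3 paths connect W3 and W4; each must be blocked for d-separation to hold:
Path 1: W3 ← W1 → W5 ← W4
  W1 is a fork here and W1 is conditioned on, so the path is blocked at W1.
Path 2: W3 ← W0 → W2 → W5 ← W4
  W5 is a collider here and neither W5 nor any of its descendants is conditioned on, so the collider stays closed — the path is blocked at W5.
Path 3: W3 ← W2 → W5 ← W4
  W5 is a collider here and neither W5 nor any of its descendants is conditioned on, so the collider stays closed — the path is blocked at W5.
Every path is blocked, so W3 and W4 are d-separated given {W1}.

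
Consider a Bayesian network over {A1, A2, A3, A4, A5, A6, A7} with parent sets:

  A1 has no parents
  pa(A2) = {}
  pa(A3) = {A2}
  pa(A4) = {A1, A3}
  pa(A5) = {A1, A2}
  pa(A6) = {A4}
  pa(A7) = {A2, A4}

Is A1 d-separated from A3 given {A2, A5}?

There are 4 undirected paths between A1 and A3; checking each against the conditioning set {A2, A5}:
  1. A1 → A5 ← A2 → A3 — A5:collider[open]; A2:fork[blocks] ⇒ blocked
  2. A1 → A5 ← A2 → A7 ← A4 ← A3 — A5:collider[open]; A2:fork[blocks]; A7:collider[blocks]; A4:chain[open] ⇒ blocked
  3. A1 → A4 ← A3 — A4:collider[blocks] ⇒ blocked
  4. A1 → A4 → A7 ← A2 → A3 — A4:chain[open]; A7:collider[blocks]; A2:fork[blocks] ⇒ blocked
Every path is blocked, so A1 and A3 are d-separated given {A2, A5}.

Yes — A1 and A3 are d-separated given {A2, A5}.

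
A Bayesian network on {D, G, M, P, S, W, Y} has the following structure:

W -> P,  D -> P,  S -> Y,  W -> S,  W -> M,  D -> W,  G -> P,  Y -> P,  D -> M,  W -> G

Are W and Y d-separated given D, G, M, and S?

We examine all 5 paths between W and Y:
Path 1: W → S → Y
  S is a chain here and S is conditioned on, so the path is blocked at S.
Path 2: W → P ← Y
  P is a collider here and neither P nor any of its descendants is conditioned on, so the collider stays closed — the path is blocked at P.
Path 3: W → M ← D → P ← Y
  D is a fork here and D is conditioned on, so the path is blocked at D.
Path 4: W ← D → P ← Y
  D is a fork here and D is conditioned on, so the path is blocked at D.
Path 5: W → G → P ← Y
  G is a chain here and G is conditioned on, so the path is blocked at G.
Every path is blocked, so W and Y are d-separated given {D, G, M, S}.

Yes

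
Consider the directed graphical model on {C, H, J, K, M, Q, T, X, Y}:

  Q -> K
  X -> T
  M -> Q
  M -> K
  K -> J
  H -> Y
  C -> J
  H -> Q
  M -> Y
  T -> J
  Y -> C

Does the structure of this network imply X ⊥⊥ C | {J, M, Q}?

No

5 paths connect X and C; each must be blocked for d-separation to hold:
Path 1: X → T → J ← K ← M → Q ← H → Y → C
  M is a fork here and M is conditioned on, so the path is blocked at M.
Path 2: X → T → J ← K ← M → Y → C
  M is a fork here and M is conditioned on, so the path is blocked at M.
Path 3: X → T → J ← K ← Q ← M → Y → C
  Q is a chain here and Q is conditioned on, so the path is blocked at Q.
Path 4: X → T → J ← K ← Q ← H → Y → C
  Q is a chain here and Q is conditioned on, so the path is blocked at Q.
Path 5: X → T → J ← C
  T is a chain and T is not conditioned on; J is a collider and J is conditioned on, which opens it — no node blocks this path, so it is active.
Because an active path exists, X and C are not d-separated.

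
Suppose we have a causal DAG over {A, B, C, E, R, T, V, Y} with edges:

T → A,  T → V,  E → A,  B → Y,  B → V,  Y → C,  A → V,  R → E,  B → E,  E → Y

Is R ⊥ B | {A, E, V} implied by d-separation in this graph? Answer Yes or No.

No

4 paths connect R and B; each must be blocked for d-separation to hold:
  1. R → E → A ← T → V ← B — E:chain[blocks]; A:collider[open]; T:fork[open]; V:collider[open] ⇒ blocked
  2. R → E → A → V ← B — E:chain[blocks]; A:chain[blocks]; V:collider[open] ⇒ blocked
  3. R → E ← B — E:collider[open] ⇒ active
  4. R → E → Y ← B — E:chain[blocks]; Y:collider[blocks] ⇒ blocked
At least one path is unblocked, so d-separation fails.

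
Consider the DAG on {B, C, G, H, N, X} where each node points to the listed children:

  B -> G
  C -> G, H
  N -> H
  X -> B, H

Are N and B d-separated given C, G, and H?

No

2 paths connect N and B; each must be blocked for d-separation to hold:
Path 1: N → H ← C → G ← B
  C is a fork here and C is conditioned on, so the path is blocked at C.
Path 2: N → H ← X → B
  H is a collider and H is conditioned on, which opens it; X is a fork and X is not conditioned on — no node blocks this path, so it is active.
Because an active path exists, N and B are not d-separated.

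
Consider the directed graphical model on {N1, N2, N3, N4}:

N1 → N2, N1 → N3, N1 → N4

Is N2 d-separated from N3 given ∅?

Only one path connects N2 and N3:
  1. N2 ← N1 → N3 — N1:fork[open] ⇒ active
Since the path N2 ← N1 → N3 is active, N2 and N3 are not d-separated given ∅.

No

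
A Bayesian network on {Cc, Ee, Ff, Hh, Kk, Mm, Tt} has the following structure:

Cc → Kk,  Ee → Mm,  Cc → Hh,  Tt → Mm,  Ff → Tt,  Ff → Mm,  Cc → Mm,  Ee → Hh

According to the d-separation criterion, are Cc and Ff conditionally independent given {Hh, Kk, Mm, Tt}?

Enumerating the 4 paths from Cc to Ff and testing each for blocking by {Hh, Kk, Mm, Tt}:
Path 1: Cc → Hh ← Ee → Mm ← Ff
  Hh is a collider and Hh is conditioned on, which opens it; Ee is a fork and Ee is not conditioned on; Mm is a collider and Mm is conditioned on, which opens it — no node blocks this path, so it is active.
Path 2: Cc → Hh ← Ee → Mm ← Tt ← Ff
  Tt is a chain here and Tt is conditioned on, so the path is blocked at Tt.
Path 3: Cc → Mm ← Ff
  Mm is a collider and Mm is conditioned on, which opens it — no node blocks this path, so it is active.
Path 4: Cc → Mm ← Tt ← Ff
  Tt is a chain here and Tt is conditioned on, so the path is blocked at Tt.
Because an active path exists, Cc and Ff are not d-separated.

No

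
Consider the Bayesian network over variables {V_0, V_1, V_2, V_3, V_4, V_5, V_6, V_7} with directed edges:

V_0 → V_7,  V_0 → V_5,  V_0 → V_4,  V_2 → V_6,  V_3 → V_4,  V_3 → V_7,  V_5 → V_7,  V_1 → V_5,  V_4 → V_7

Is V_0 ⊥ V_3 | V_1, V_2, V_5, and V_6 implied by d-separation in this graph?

There are 6 undirected paths between V_0 and V_3; checking each against the conditioning set {V_1, V_2, V_5, V_6}:
Path 1: V_0 → V_4 → V_7 ← V_3
  V_7 is a collider here and neither V_7 nor any of its descendants is conditioned on, so the collider stays closed — the path is blocked at V_7.
Path 2: V_0 → V_4 ← V_3
  V_4 is a collider here and neither V_4 nor any of its descendants is conditioned on, so the collider stays closed — the path is blocked at V_4.
Path 3: V_0 → V_7 ← V_4 ← V_3
  V_7 is a collider here and neither V_7 nor any of its descendants is conditioned on, so the collider stays closed — the path is blocked at V_7.
Path 4: V_0 → V_7 ← V_3
  V_7 is a collider here and neither V_7 nor any of its descendants is conditioned on, so the collider stays closed — the path is blocked at V_7.
Path 5: V_0 → V_5 → V_7 ← V_4 ← V_3
  V_5 is a chain here and V_5 is conditioned on, so the path is blocked at V_5.
Path 6: V_0 → V_5 → V_7 ← V_3
  V_5 is a chain here and V_5 is conditioned on, so the path is blocked at V_5.
Since every path is blocked, d-separation holds.

Yes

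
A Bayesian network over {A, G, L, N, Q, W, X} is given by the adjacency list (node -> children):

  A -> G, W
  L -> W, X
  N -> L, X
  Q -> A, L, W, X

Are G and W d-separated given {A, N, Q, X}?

5 paths connect G and W; each must be blocked for d-separation to hold:
Path 1: G ← A ← Q → X ← L → W
  A is a chain here and A is conditioned on, so the path is blocked at A.
Path 2: G ← A ← Q → X ← N → L → W
  A is a chain here and A is conditioned on, so the path is blocked at A.
Path 3: G ← A ← Q → L → W
  A is a chain here and A is conditioned on, so the path is blocked at A.
Path 4: G ← A ← Q → W
  A is a chain here and A is conditioned on, so the path is blocked at A.
Path 5: G ← A → W
  A is a fork here and A is conditioned on, so the path is blocked at A.
All paths are blocked; G ⊥ W | {A, N, Q, X} holds.

Yes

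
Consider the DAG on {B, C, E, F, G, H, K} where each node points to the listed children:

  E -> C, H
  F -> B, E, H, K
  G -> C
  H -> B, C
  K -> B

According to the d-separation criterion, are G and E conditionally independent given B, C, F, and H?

5 paths connect G and E; each must be blocked for d-separation to hold:
Path 1: G → C ← E
  C is a collider and C is conditioned on, which opens it — no node blocks this path, so it is active.
Path 2: G → C ← H ← F → E
  H is a chain here and H is conditioned on, so the path is blocked at H.
Path 3: G → C ← H ← E
  H is a chain here and H is conditioned on, so the path is blocked at H.
Path 4: G → C ← H → B ← F → E
  H is a fork here and H is conditioned on, so the path is blocked at H.
Path 5: G → C ← H → B ← K ← F → E
  H is a fork here and H is conditioned on, so the path is blocked at H.
Because an active path exists, G and E are not d-separated.

No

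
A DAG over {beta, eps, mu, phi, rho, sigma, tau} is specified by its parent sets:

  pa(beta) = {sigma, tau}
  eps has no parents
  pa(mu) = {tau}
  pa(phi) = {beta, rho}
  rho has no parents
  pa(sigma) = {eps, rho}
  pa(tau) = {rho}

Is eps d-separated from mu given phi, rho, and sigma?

Yes

4 paths connect eps and mu; each must be blocked for d-separation to hold:
Path 1: eps → sigma ← rho → tau → mu
  rho is a fork here and rho is conditioned on, so the path is blocked at rho.
Path 2: eps → sigma ← rho → phi ← beta ← tau → mu
  rho is a fork here and rho is conditioned on, so the path is blocked at rho.
Path 3: eps → sigma → beta ← tau → mu
  sigma is a chain here and sigma is conditioned on, so the path is blocked at sigma.
Path 4: eps → sigma → beta → phi ← rho → tau → mu
  sigma is a chain here and sigma is conditioned on, so the path is blocked at sigma.
Since every path is blocked, d-separation holds.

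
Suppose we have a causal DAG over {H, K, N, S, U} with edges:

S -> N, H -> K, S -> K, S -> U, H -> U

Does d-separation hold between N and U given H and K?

No

We examine all 2 paths between N and U:
Path 1: N ← S → K ← H → U
  H is a fork here and H is conditioned on, so the path is blocked at H.
Path 2: N ← S → U
  S is a fork and S is not conditioned on — no node blocks this path, so it is active.
At least one path is unblocked, so d-separation fails.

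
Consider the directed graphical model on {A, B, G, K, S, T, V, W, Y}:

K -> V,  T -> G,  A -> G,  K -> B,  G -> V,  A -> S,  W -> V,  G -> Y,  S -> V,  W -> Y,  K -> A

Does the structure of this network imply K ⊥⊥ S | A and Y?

There are 6 undirected paths between K and S; checking each against the conditioning set {A, Y}:
Path 1: K → A → S
  A is a chain here and A is conditioned on, so the path is blocked at A.
Path 2: K → A → G → Y ← W → V ← S
  A is a chain here and A is conditioned on, so the path is blocked at A.
Path 3: K → A → G → V ← S
  A is a chain here and A is conditioned on, so the path is blocked at A.
Path 4: K → V ← S
  V is a collider here and neither V nor any of its descendants is conditioned on, so the collider stays closed — the path is blocked at V.
Path 5: K → V ← W → Y ← G ← A → S
  V is a collider here and neither V nor any of its descendants is conditioned on, so the collider stays closed — the path is blocked at V.
Path 6: K → V ← G ← A → S
  V is a collider here and neither V nor any of its descendants is conditioned on, so the collider stays closed — the path is blocked at V.
All paths are blocked; K ⊥ S | {A, Y} holds.

Yes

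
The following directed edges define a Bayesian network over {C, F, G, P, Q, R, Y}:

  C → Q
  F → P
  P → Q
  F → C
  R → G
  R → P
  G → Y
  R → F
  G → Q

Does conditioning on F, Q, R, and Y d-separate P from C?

There are 6 undirected paths between P and C; checking each against the conditioning set {F, Q, R, Y}:
Path 1: P → Q ← G ← R → F → C
  R is a fork here and R is conditioned on, so the path is blocked at R.
Path 2: P → Q ← C
  Q is a collider and Q is conditioned on, which opens it — no node blocks this path, so it is active.
Path 3: P ← R → G → Q ← C
  R is a fork here and R is conditioned on, so the path is blocked at R.
Path 4: P ← R → F → C
  R is a fork here and R is conditioned on, so the path is blocked at R.
Path 5: P ← F ← R → G → Q ← C
  F is a chain here and F is conditioned on, so the path is blocked at F.
Path 6: P ← F → C
  F is a fork here and F is conditioned on, so the path is blocked at F.
Because an active path exists, P and C are not d-separated.

No — P and C are not d-separated given {F, Q, R, Y}.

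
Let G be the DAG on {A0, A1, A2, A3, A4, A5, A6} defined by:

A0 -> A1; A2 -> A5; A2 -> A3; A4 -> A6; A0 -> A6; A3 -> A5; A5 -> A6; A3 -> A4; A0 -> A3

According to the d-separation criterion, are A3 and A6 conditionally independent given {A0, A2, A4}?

There are 4 undirected paths between A3 and A6; checking each against the conditioning set {A0, A2, A4}:
Path 1: A3 ← A0 → A6
  A0 is a fork here and A0 is conditioned on, so the path is blocked at A0.
Path 2: A3 → A4 → A6
  A4 is a chain here and A4 is conditioned on, so the path is blocked at A4.
Path 3: A3 ← A2 → A5 → A6
  A2 is a fork here and A2 is conditioned on, so the path is blocked at A2.
Path 4: A3 → A5 → A6
  A5 is a chain and A5 is not conditioned on — no node blocks this path, so it is active.
At least one path is unblocked, so d-separation fails.

No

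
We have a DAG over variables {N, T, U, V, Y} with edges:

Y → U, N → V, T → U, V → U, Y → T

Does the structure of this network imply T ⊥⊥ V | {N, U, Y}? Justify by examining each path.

There are 2 undirected paths between T and V; checking each against the conditioning set {N, U, Y}:
  1. T ← Y → U ← V — Y:fork[blocks]; U:collider[open] ⇒ blocked
  2. T → U ← V — U:collider[open] ⇒ active
Because an active path exists, T and V are not d-separated.

No — T and V are not d-separated given {N, U, Y}.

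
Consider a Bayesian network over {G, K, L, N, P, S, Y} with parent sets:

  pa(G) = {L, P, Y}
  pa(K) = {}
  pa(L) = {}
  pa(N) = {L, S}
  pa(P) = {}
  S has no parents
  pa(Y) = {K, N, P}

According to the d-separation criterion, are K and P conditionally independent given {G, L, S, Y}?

Enumerating the 3 paths from K to P and testing each for blocking by {G, L, S, Y}:
  1. K → Y → G ← P — Y:chain[blocks]; G:collider[open] ⇒ blocked
  2. K → Y ← P — Y:collider[open] ⇒ active
  3. K → Y ← N ← L → G ← P — Y:collider[open]; N:chain[open]; L:fork[blocks]; G:collider[open] ⇒ blocked
Because an active path exists, K and P are not d-separated.

No — K and P are not d-separated given {G, L, S, Y}.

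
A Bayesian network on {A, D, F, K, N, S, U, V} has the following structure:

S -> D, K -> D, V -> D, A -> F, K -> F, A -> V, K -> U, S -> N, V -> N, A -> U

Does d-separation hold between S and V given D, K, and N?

We examine all 4 paths between S and V:
  1. S → N ← V — N:collider[open] ⇒ active
  2. S → D ← V — D:collider[open] ⇒ active
  3. S → D ← K → F ← A → V — D:collider[open]; K:fork[blocks]; F:collider[blocks]; A:fork[open] ⇒ blocked
  4. S → D ← K → U ← A → V — D:collider[open]; K:fork[blocks]; U:collider[blocks]; A:fork[open] ⇒ blocked
Since the path S → N ← V is active, S and V are not d-separated given {D, K, N}.

No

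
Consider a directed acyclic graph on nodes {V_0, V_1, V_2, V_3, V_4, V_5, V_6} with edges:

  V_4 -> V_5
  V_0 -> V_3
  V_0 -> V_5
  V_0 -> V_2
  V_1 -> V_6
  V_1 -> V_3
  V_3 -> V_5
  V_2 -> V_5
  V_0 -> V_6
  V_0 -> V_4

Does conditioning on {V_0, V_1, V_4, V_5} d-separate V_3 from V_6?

There are 5 undirected paths between V_3 and V_6; checking each against the conditioning set {V_0, V_1, V_4, V_5}:
  1. V_3 ← V_1 → V_6 — V_1:fork[blocks] ⇒ blocked
  2. V_3 → V_5 ← V_4 ← V_0 → V_6 — V_5:collider[open]; V_4:chain[blocks]; V_0:fork[blocks] ⇒ blocked
  3. V_3 → V_5 ← V_2 ← V_0 → V_6 — V_5:collider[open]; V_2:chain[open]; V_0:fork[blocks] ⇒ blocked
  4. V_3 → V_5 ← V_0 → V_6 — V_5:collider[open]; V_0:fork[blocks] ⇒ blocked
  5. V_3 ← V_0 → V_6 — V_0:fork[blocks] ⇒ blocked
Since every path is blocked, d-separation holds.

Yes — V_3 and V_6 are d-separated given {V_0, V_1, V_4, V_5}.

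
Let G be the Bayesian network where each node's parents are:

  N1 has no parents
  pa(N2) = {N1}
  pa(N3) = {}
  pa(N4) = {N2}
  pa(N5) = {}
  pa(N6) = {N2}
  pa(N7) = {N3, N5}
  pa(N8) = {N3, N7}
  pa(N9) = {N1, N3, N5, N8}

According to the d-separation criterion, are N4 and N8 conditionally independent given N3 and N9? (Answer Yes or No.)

No — N4 and N8 are not d-separated given {N3, N9}.

5 paths connect N4 and N8; each must be blocked for d-separation to hold:
  1. N4 ← N2 ← N1 → N9 ← N5 → N7 → N8 — N2:chain[open]; N1:fork[open]; N9:collider[open]; N5:fork[open]; N7:chain[open] ⇒ active
  2. N4 ← N2 ← N1 → N9 ← N5 → N7 ← N3 → N8 — N2:chain[open]; N1:fork[open]; N9:collider[open]; N5:fork[open]; N7:collider[open]; N3:fork[blocks] ⇒ blocked
  3. N4 ← N2 ← N1 → N9 ← N8 — N2:chain[open]; N1:fork[open]; N9:collider[open] ⇒ active
  4. N4 ← N2 ← N1 → N9 ← N3 → N7 → N8 — N2:chain[open]; N1:fork[open]; N9:collider[open]; N3:fork[blocks]; N7:chain[open] ⇒ blocked
  5. N4 ← N2 ← N1 → N9 ← N3 → N8 — N2:chain[open]; N1:fork[open]; N9:collider[open]; N3:fork[blocks] ⇒ blocked
Since the path N4 ← N2 ← N1 → N9 ← N5 → N7 → N8 is active, N4 and N8 are not d-separated given {N3, N9}.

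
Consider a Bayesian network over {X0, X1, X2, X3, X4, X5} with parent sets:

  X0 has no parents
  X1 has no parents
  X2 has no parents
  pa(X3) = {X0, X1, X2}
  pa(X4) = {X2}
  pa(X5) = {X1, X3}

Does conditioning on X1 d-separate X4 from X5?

No

2 paths connect X4 and X5; each must be blocked for d-separation to hold:
  1. X4 ← X2 → X3 ← X1 → X5 — X2:fork[open]; X3:collider[blocks]; X1:fork[blocks] ⇒ blocked
  2. X4 ← X2 → X3 → X5 — X2:fork[open]; X3:chain[open] ⇒ active
Since the path X4 ← X2 → X3 → X5 is active, X4 and X5 are not d-separated given {X1}.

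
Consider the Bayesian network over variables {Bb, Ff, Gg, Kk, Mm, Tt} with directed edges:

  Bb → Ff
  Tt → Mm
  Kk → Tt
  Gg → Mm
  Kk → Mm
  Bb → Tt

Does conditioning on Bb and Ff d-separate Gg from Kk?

Yes — Gg and Kk are d-separated given {Bb, Ff}.

2 paths connect Gg and Kk; each must be blocked for d-separation to hold:
Path 1: Gg → Mm ← Tt ← Kk
  Mm is a collider here and neither Mm nor any of its descendants is conditioned on, so the collider stays closed — the path is blocked at Mm.
Path 2: Gg → Mm ← Kk
  Mm is a collider here and neither Mm nor any of its descendants is conditioned on, so the collider stays closed — the path is blocked at Mm.
All paths are blocked; Gg ⊥ Kk | {Bb, Ff} holds.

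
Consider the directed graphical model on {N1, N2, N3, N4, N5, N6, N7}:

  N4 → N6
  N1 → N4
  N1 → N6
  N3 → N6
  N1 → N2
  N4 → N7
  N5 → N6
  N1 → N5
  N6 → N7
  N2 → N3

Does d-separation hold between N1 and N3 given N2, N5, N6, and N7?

No — N1 and N3 are not d-separated given {N2, N5, N6, N7}.

There are 5 undirected paths between N1 and N3; checking each against the conditioning set {N2, N5, N6, N7}:
  1. N1 → N5 → N6 ← N3 — N5:chain[blocks]; N6:collider[open] ⇒ blocked
  2. N1 → N4 → N7 ← N6 ← N3 — N4:chain[open]; N7:collider[open]; N6:chain[blocks] ⇒ blocked
  3. N1 → N4 → N6 ← N3 — N4:chain[open]; N6:collider[open] ⇒ active
  4. N1 → N6 ← N3 — N6:collider[open] ⇒ active
  5. N1 → N2 → N3 — N2:chain[blocks] ⇒ blocked
Because an active path exists, N1 and N3 are not d-separated.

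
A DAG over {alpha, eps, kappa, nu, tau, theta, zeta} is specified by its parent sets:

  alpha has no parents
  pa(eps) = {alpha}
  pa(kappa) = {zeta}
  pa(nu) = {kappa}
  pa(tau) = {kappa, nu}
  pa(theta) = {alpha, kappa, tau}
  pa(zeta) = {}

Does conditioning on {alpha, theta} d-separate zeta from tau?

Enumerating the 3 paths from zeta to tau and testing each for blocking by {alpha, theta}:
  1. zeta → kappa → nu → tau — kappa:chain[open]; nu:chain[open] ⇒ active
  2. zeta → kappa → tau — kappa:chain[open] ⇒ active
  3. zeta → kappa → theta ← tau — kappa:chain[open]; theta:collider[open] ⇒ active
Since the path zeta → kappa → nu → tau is active, zeta and tau are not d-separated given {alpha, theta}.

No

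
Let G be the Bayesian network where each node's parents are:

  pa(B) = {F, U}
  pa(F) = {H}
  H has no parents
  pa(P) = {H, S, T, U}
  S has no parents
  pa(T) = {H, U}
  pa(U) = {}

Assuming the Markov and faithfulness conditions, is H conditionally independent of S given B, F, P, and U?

5 paths connect H and S; each must be blocked for d-separation to hold:
Path 1: H → P ← S
  P is a collider and P is conditioned on, which opens it — no node blocks this path, so it is active.
Path 2: H → F → B ← U → P ← S
  F is a chain here and F is conditioned on, so the path is blocked at F.
Path 3: H → F → B ← U → T → P ← S
  F is a chain here and F is conditioned on, so the path is blocked at F.
Path 4: H → T ← U → P ← S
  U is a fork here and U is conditioned on, so the path is blocked at U.
Path 5: H → T → P ← S
  T is a chain and T is not conditioned on; P is a collider and P is conditioned on, which opens it — no node blocks this path, so it is active.
At least one path is unblocked, so d-separation fails.

No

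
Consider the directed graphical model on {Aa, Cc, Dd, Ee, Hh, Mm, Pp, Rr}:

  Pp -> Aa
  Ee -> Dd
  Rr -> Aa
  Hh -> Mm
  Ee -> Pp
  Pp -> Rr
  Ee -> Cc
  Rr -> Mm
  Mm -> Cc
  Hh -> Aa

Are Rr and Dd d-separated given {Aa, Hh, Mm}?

No

We examine all 6 paths between Rr and Dd:
Path 1: Rr ← Pp → Aa ← Hh → Mm → Cc ← Ee → Dd
  Hh is a fork here and Hh is conditioned on, so the path is blocked at Hh.
Path 2: Rr ← Pp ← Ee → Dd
  Pp is a chain and Pp is not conditioned on; Ee is a fork and Ee is not conditioned on — no node blocks this path, so it is active.
Path 3: Rr → Aa ← Pp ← Ee → Dd
  Aa is a collider and Aa is conditioned on, which opens it; Pp is a chain and Pp is not conditioned on; Ee is a fork and Ee is not conditioned on — no node blocks this path, so it is active.
Path 4: Rr → Aa ← Hh → Mm → Cc ← Ee → Dd
  Hh is a fork here and Hh is conditioned on, so the path is blocked at Hh.
Path 5: Rr → Mm → Cc ← Ee → Dd
  Mm is a chain here and Mm is conditioned on, so the path is blocked at Mm.
Path 6: Rr → Mm ← Hh → Aa ← Pp ← Ee → Dd
  Hh is a fork here and Hh is conditioned on, so the path is blocked at Hh.
Because an active path exists, Rr and Dd are not d-separated.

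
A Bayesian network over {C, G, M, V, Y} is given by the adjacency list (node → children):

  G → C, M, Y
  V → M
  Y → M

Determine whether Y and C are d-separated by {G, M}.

Yes — Y and C are d-separated given {G, M}.

Enumerating the 2 paths from Y to C and testing each for blocking by {G, M}:
Path 1: Y ← G → C
  G is a fork here and G is conditioned on, so the path is blocked at G.
Path 2: Y → M ← G → C
  G is a fork here and G is conditioned on, so the path is blocked at G.
Every path is blocked, so Y and C are d-separated given {G, M}.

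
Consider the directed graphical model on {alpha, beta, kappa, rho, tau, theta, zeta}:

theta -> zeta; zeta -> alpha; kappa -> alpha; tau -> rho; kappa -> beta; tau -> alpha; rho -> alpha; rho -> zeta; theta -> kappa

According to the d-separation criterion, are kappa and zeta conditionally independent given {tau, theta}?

Yes

We examine all 4 paths between kappa and zeta:
Path 1: kappa ← theta → zeta
  theta is a fork here and theta is conditioned on, so the path is blocked at theta.
Path 2: kappa → alpha ← tau → rho → zeta
  alpha is a collider here and neither alpha nor any of its descendants is conditioned on, so the collider stays closed — the path is blocked at alpha.
Path 3: kappa → alpha ← zeta
  alpha is a collider here and neither alpha nor any of its descendants is conditioned on, so the collider stays closed — the path is blocked at alpha.
Path 4: kappa → alpha ← rho → zeta
  alpha is a collider here and neither alpha nor any of its descendants is conditioned on, so the collider stays closed — the path is blocked at alpha.
Since every path is blocked, d-separation holds.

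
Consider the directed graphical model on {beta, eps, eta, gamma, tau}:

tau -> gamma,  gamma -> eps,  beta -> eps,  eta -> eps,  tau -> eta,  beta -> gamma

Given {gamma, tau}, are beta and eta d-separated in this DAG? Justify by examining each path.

Yes

4 paths connect beta and eta; each must be blocked for d-separation to hold:
Path 1: beta → gamma ← tau → eta
  tau is a fork here and tau is conditioned on, so the path is blocked at tau.
Path 2: beta → gamma → eps ← eta
  gamma is a chain here and gamma is conditioned on, so the path is blocked at gamma.
Path 3: beta → eps ← gamma ← tau → eta
  eps is a collider here and neither eps nor any of its descendants is conditioned on, so the collider stays closed — the path is blocked at eps.
Path 4: beta → eps ← eta
  eps is a collider here and neither eps nor any of its descendants is conditioned on, so the collider stays closed — the path is blocked at eps.
Every path is blocked, so beta and eta are d-separated given {gamma, tau}.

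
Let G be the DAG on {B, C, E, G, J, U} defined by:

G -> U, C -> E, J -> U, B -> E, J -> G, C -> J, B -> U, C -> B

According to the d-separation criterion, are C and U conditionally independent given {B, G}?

We examine all 4 paths between C and U:
Path 1: C → B → U
  B is a chain here and B is conditioned on, so the path is blocked at B.
Path 2: C → E ← B → U
  E is a collider here and neither E nor any of its descendants is conditioned on, so the collider stays closed — the path is blocked at E.
Path 3: C → J → U
  J is a chain and J is not conditioned on — no node blocks this path, so it is active.
Path 4: C → J → G → U
  G is a chain here and G is conditioned on, so the path is blocked at G.
At least one path is unblocked, so d-separation fails.

No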